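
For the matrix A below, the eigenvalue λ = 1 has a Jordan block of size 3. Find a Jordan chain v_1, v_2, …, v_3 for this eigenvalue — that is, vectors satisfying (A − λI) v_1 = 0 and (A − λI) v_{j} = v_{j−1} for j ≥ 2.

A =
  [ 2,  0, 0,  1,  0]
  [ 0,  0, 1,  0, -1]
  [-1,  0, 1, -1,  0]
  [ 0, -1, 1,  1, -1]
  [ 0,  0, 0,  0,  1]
A Jordan chain for λ = 1 of length 3:
v_1 = (1, -1, -1, -1, 0)ᵀ
v_2 = (1, 0, -1, 0, 0)ᵀ
v_3 = (1, 0, 0, 0, 0)ᵀ

Let N = A − (1)·I. We want v_3 with N^3 v_3 = 0 but N^2 v_3 ≠ 0; then v_{j-1} := N · v_j for j = 3, …, 2.

Pick v_3 = (1, 0, 0, 0, 0)ᵀ.
Then v_2 = N · v_3 = (1, 0, -1, 0, 0)ᵀ.
Then v_1 = N · v_2 = (1, -1, -1, -1, 0)ᵀ.

Sanity check: (A − (1)·I) v_1 = (0, 0, 0, 0, 0)ᵀ = 0. ✓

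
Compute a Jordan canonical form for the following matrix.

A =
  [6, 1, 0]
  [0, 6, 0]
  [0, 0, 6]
J_2(6) ⊕ J_1(6)

The characteristic polynomial is
  det(x·I − A) = x^3 - 18*x^2 + 108*x - 216 = (x - 6)^3

Eigenvalues and multiplicities (the geometric multiplicity of λ is n − rank(A − λI), which equals the number of Jordan blocks for λ):
  λ = 6: algebraic multiplicity = 3, geometric multiplicity = 2

Determining the block sizes for each eigenvalue:
  λ = 6: 2 blocks summing to 3 forces exactly one block of size 2 and the rest size 1 → block sizes [2, 1]

Assembling the blocks gives a Jordan form
J =
  [6, 1, 0]
  [0, 6, 0]
  [0, 0, 6]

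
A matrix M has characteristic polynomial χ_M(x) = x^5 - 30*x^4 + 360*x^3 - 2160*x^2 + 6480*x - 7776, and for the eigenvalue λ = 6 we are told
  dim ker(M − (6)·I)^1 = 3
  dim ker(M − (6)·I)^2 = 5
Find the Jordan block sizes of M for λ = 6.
Block sizes for λ = 6: [2, 2, 1]

From the dimensions of kernels of powers, the number of Jordan blocks of size at least j is d_j − d_{j−1} where d_j = dim ker(N^j) (with d_0 = 0). Computing the differences gives [3, 2].
The number of blocks of size exactly k is (#blocks of size ≥ k) − (#blocks of size ≥ k + 1), so the partition is: 1 block(s) of size 1, 2 block(s) of size 2.
In nonincreasing order the block sizes are [2, 2, 1].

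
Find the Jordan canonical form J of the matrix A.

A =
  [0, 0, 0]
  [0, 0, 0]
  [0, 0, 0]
J_1(0) ⊕ J_1(0) ⊕ J_1(0)

The characteristic polynomial is
  det(x·I − A) = x^3

Eigenvalues and multiplicities (the geometric multiplicity of λ is n − rank(A − λI), which equals the number of Jordan blocks for λ):
  λ = 0: algebraic multiplicity = 3, geometric multiplicity = 3

Determining the block sizes for each eigenvalue:
  λ = 0: gm = am = 3, so every block has size 1 → block sizes [1, 1, 1]

Assembling the blocks gives a Jordan form
J =
  [0, 0, 0]
  [0, 0, 0]
  [0, 0, 0]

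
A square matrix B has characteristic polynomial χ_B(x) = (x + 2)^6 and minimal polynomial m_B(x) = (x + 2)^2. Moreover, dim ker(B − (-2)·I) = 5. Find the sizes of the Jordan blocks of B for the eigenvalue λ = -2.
Block sizes for λ = -2: [2, 1, 1, 1, 1]

Step 1 — from the characteristic polynomial, algebraic multiplicity of λ = -2 is 6. From dim ker(B − (-2)·I) = 5, there are exactly 5 Jordan blocks for λ = -2.
Step 2 — from the minimal polynomial, the factor (x + 2)^2 tells us the largest block for λ = -2 has size 2.
Step 3 — with total size 6, 5 blocks, and largest block 2, the block sizes (in nonincreasing order) are [2, 1, 1, 1, 1].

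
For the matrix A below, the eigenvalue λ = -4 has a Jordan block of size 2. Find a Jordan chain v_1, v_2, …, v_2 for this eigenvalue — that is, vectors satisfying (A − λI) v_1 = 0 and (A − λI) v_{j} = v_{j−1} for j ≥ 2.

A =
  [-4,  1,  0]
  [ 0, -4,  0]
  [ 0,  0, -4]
A Jordan chain for λ = -4 of length 2:
v_1 = (1, 0, 0)ᵀ
v_2 = (0, 1, 0)ᵀ

Let N = A − (-4)·I. We want v_2 with N^2 v_2 = 0 but N^1 v_2 ≠ 0; then v_{j-1} := N · v_j for j = 2, …, 2.

Pick v_2 = (0, 1, 0)ᵀ.
Then v_1 = N · v_2 = (1, 0, 0)ᵀ.

Sanity check: (A − (-4)·I) v_1 = (0, 0, 0)ᵀ = 0. ✓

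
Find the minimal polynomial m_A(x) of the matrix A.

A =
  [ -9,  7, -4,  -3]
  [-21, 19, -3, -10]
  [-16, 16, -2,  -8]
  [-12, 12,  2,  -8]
x^4 - 24*x^2 - 64*x - 48

The characteristic polynomial is χ_A(x) = (x - 6)*(x + 2)^3, so the eigenvalues are known. The minimal polynomial is
  m_A(x) = Π_λ (x − λ)^{k_λ}
where k_λ is the size of the *largest* Jordan block for λ (equivalently, the smallest k with (A − λI)^k v = 0 for every generalised eigenvector v of λ).

  λ = -2: largest Jordan block has size 3, contributing (x + 2)^3
  λ = 6: largest Jordan block has size 1, contributing (x − 6)

So m_A(x) = (x - 6)*(x + 2)^3 = x^4 - 24*x^2 - 64*x - 48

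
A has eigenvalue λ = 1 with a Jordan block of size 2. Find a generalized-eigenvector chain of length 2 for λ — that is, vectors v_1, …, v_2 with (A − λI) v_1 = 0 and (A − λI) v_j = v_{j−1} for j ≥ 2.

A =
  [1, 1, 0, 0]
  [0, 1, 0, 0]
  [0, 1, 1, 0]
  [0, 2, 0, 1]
A Jordan chain for λ = 1 of length 2:
v_1 = (1, 0, 1, 2)ᵀ
v_2 = (0, 1, 0, 0)ᵀ

Let N = A − (1)·I. We want v_2 with N^2 v_2 = 0 but N^1 v_2 ≠ 0; then v_{j-1} := N · v_j for j = 2, …, 2.

Pick v_2 = (0, 1, 0, 0)ᵀ.
Then v_1 = N · v_2 = (1, 0, 1, 2)ᵀ.

Sanity check: (A − (1)·I) v_1 = (0, 0, 0, 0)ᵀ = 0. ✓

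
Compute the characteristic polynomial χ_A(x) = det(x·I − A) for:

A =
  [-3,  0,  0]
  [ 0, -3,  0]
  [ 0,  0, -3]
x^3 + 9*x^2 + 27*x + 27

Expanding det(x·I − A) (e.g. by cofactor expansion or by noting that A is similar to its Jordan form J, which has the same characteristic polynomial as A) gives
  χ_A(x) = x^3 + 9*x^2 + 27*x + 27
which factors as (x + 3)^3. The eigenvalues (with algebraic multiplicities) are λ = -3 with multiplicity 3.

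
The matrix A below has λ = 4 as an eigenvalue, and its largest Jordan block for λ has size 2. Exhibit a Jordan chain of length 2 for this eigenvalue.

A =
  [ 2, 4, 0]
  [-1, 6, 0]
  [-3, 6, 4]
A Jordan chain for λ = 4 of length 2:
v_1 = (-2, -1, -3)ᵀ
v_2 = (1, 0, 0)ᵀ

Let N = A − (4)·I. We want v_2 with N^2 v_2 = 0 but N^1 v_2 ≠ 0; then v_{j-1} := N · v_j for j = 2, …, 2.

Pick v_2 = (1, 0, 0)ᵀ.
Then v_1 = N · v_2 = (-2, -1, -3)ᵀ.

Sanity check: (A − (4)·I) v_1 = (0, 0, 0)ᵀ = 0. ✓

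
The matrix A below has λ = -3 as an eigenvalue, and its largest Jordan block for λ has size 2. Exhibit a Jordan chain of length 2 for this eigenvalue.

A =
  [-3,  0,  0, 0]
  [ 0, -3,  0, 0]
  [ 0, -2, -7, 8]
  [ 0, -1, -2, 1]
A Jordan chain for λ = -3 of length 2:
v_1 = (0, 0, -2, -1)ᵀ
v_2 = (0, 1, 0, 0)ᵀ

Let N = A − (-3)·I. We want v_2 with N^2 v_2 = 0 but N^1 v_2 ≠ 0; then v_{j-1} := N · v_j for j = 2, …, 2.

Pick v_2 = (0, 1, 0, 0)ᵀ.
Then v_1 = N · v_2 = (0, 0, -2, -1)ᵀ.

Sanity check: (A − (-3)·I) v_1 = (0, 0, 0, 0)ᵀ = 0. ✓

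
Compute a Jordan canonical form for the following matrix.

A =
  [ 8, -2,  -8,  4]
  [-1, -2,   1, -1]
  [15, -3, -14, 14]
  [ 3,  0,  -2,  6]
J_2(-3) ⊕ J_2(2)

The characteristic polynomial is
  det(x·I − A) = x^4 + 2*x^3 - 11*x^2 - 12*x + 36 = (x - 2)^2*(x + 3)^2

Eigenvalues and multiplicities (the geometric multiplicity of λ is n − rank(A − λI), which equals the number of Jordan blocks for λ):
  λ = -3: algebraic multiplicity = 2, geometric multiplicity = 1
  λ = 2: algebraic multiplicity = 2, geometric multiplicity = 1

Determining the block sizes for each eigenvalue:
  λ = -3: one block (gm = 1), so the single block has size am = 2 → block sizes [2]
  λ = 2: one block (gm = 1), so the single block has size am = 2 → block sizes [2]

Assembling the blocks gives a Jordan form
J =
  [-3,  1, 0, 0]
  [ 0, -3, 0, 0]
  [ 0,  0, 2, 1]
  [ 0,  0, 0, 2]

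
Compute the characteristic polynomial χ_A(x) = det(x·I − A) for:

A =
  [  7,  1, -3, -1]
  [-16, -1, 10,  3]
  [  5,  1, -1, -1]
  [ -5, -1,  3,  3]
x^4 - 8*x^3 + 24*x^2 - 32*x + 16

Expanding det(x·I − A) (e.g. by cofactor expansion or by noting that A is similar to its Jordan form J, which has the same characteristic polynomial as A) gives
  χ_A(x) = x^4 - 8*x^3 + 24*x^2 - 32*x + 16
which factors as (x - 2)^4. The eigenvalues (with algebraic multiplicities) are λ = 2 with multiplicity 4.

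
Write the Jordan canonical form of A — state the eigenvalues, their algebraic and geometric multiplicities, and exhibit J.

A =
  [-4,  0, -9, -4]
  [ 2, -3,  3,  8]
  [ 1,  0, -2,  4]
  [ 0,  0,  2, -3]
J_3(-3) ⊕ J_1(-3)

The characteristic polynomial is
  det(x·I − A) = x^4 + 12*x^3 + 54*x^2 + 108*x + 81 = (x + 3)^4

Eigenvalues and multiplicities (the geometric multiplicity of λ is n − rank(A − λI), which equals the number of Jordan blocks for λ):
  λ = -3: algebraic multiplicity = 4, geometric multiplicity = 2

Determining the block sizes for each eigenvalue:
  λ = -3: with am = 4 and gm = 2, the partition is not yet determined (e.g. several partitions of 4 into 2 parts exist). Let N = A − (-3)·I. Computing rank(N^1) = 2, rank(N^2) = 1, rank(N^3) = 0; the number of blocks of size ≥ j is rank(N^{j−1}) − rank(N^j), giving [2, 1, 1]. So we have 1 block(s) of size 3, 1 block(s) of size 1 → block sizes [3, 1]

Assembling the blocks gives a Jordan form
J =
  [-3,  1,  0,  0]
  [ 0, -3,  1,  0]
  [ 0,  0, -3,  0]
  [ 0,  0,  0, -3]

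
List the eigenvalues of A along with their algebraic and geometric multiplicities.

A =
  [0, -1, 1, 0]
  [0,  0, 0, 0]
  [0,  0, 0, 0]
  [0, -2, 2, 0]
λ = 0: alg = 4, geom = 3

Step 1 — factor the characteristic polynomial to read off the algebraic multiplicities:
  χ_A(x) = x^4

Step 2 — compute geometric multiplicities via the rank-nullity identity g(λ) = n − rank(A − λI):
  rank(A − (0)·I) = 1, so dim ker(A − (0)·I) = n − 1 = 3

Summary:
  λ = 0: algebraic multiplicity = 4, geometric multiplicity = 3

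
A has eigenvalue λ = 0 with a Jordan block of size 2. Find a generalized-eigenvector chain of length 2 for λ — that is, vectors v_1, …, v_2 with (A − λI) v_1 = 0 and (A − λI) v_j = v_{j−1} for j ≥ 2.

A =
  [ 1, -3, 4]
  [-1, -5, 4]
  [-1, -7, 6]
A Jordan chain for λ = 0 of length 2:
v_1 = (1, -1, -1)ᵀ
v_2 = (1, 0, 0)ᵀ

Let N = A − (0)·I. We want v_2 with N^2 v_2 = 0 but N^1 v_2 ≠ 0; then v_{j-1} := N · v_j for j = 2, …, 2.

Pick v_2 = (1, 0, 0)ᵀ.
Then v_1 = N · v_2 = (1, -1, -1)ᵀ.

Sanity check: (A − (0)·I) v_1 = (0, 0, 0)ᵀ = 0. ✓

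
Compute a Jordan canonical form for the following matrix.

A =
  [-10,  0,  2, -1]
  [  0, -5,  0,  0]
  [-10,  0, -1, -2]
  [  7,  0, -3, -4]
J_3(-5) ⊕ J_1(-5)

The characteristic polynomial is
  det(x·I − A) = x^4 + 20*x^3 + 150*x^2 + 500*x + 625 = (x + 5)^4

Eigenvalues and multiplicities (the geometric multiplicity of λ is n − rank(A − λI), which equals the number of Jordan blocks for λ):
  λ = -5: algebraic multiplicity = 4, geometric multiplicity = 2

Determining the block sizes for each eigenvalue:
  λ = -5: with am = 4 and gm = 2, the partition is not yet determined (e.g. several partitions of 4 into 2 parts exist). Let N = A − (-5)·I. Computing rank(N^1) = 2, rank(N^2) = 1, rank(N^3) = 0; the number of blocks of size ≥ j is rank(N^{j−1}) − rank(N^j), giving [2, 1, 1]. So we have 1 block(s) of size 3, 1 block(s) of size 1 → block sizes [3, 1]

Assembling the blocks gives a Jordan form
J =
  [-5,  1,  0,  0]
  [ 0, -5,  1,  0]
  [ 0,  0, -5,  0]
  [ 0,  0,  0, -5]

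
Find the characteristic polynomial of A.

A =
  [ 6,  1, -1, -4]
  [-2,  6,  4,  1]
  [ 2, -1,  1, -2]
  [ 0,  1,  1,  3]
x^4 - 16*x^3 + 96*x^2 - 256*x + 256

Expanding det(x·I − A) (e.g. by cofactor expansion or by noting that A is similar to its Jordan form J, which has the same characteristic polynomial as A) gives
  χ_A(x) = x^4 - 16*x^3 + 96*x^2 - 256*x + 256
which factors as (x - 4)^4. The eigenvalues (with algebraic multiplicities) are λ = 4 with multiplicity 4.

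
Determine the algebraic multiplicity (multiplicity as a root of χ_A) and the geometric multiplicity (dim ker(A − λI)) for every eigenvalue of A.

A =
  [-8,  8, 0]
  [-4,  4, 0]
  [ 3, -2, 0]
λ = -4: alg = 1, geom = 1; λ = 0: alg = 2, geom = 1

Step 1 — factor the characteristic polynomial to read off the algebraic multiplicities:
  χ_A(x) = x^2*(x + 4)

Step 2 — compute geometric multiplicities via the rank-nullity identity g(λ) = n − rank(A − λI):
  rank(A − (-4)·I) = 2, so dim ker(A − (-4)·I) = n − 2 = 1
  rank(A − (0)·I) = 2, so dim ker(A − (0)·I) = n − 2 = 1

Summary:
  λ = -4: algebraic multiplicity = 1, geometric multiplicity = 1
  λ = 0: algebraic multiplicity = 2, geometric multiplicity = 1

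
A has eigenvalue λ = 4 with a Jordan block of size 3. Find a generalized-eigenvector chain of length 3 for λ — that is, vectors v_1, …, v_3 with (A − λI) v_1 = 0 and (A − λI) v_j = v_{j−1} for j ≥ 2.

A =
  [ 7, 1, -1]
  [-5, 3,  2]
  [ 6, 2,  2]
A Jordan chain for λ = 4 of length 3:
v_1 = (-2, 2, -4)ᵀ
v_2 = (3, -5, 6)ᵀ
v_3 = (1, 0, 0)ᵀ

Let N = A − (4)·I. We want v_3 with N^3 v_3 = 0 but N^2 v_3 ≠ 0; then v_{j-1} := N · v_j for j = 3, …, 2.

Pick v_3 = (1, 0, 0)ᵀ.
Then v_2 = N · v_3 = (3, -5, 6)ᵀ.
Then v_1 = N · v_2 = (-2, 2, -4)ᵀ.

Sanity check: (A − (4)·I) v_1 = (0, 0, 0)ᵀ = 0. ✓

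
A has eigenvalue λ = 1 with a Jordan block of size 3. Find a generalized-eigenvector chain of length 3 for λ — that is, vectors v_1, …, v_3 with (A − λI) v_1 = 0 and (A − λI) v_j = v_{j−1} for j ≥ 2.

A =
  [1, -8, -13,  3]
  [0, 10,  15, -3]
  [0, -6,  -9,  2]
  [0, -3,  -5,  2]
A Jordan chain for λ = 1 of length 3:
v_1 = (-3, 0, 0, 0)ᵀ
v_2 = (-8, 9, -6, -3)ᵀ
v_3 = (0, 1, 0, 0)ᵀ

Let N = A − (1)·I. We want v_3 with N^3 v_3 = 0 but N^2 v_3 ≠ 0; then v_{j-1} := N · v_j for j = 3, …, 2.

Pick v_3 = (0, 1, 0, 0)ᵀ.
Then v_2 = N · v_3 = (-8, 9, -6, -3)ᵀ.
Then v_1 = N · v_2 = (-3, 0, 0, 0)ᵀ.

Sanity check: (A − (1)·I) v_1 = (0, 0, 0, 0)ᵀ = 0. ✓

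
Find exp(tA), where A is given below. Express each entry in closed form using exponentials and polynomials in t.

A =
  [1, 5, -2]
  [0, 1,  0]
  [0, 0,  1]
e^{tA} =
  [exp(t), 5*t*exp(t), -2*t*exp(t)]
  [0, exp(t), 0]
  [0, 0, exp(t)]

Strategy: write A = P · J · P⁻¹ where J is a Jordan canonical form, so e^{tA} = P · e^{tJ} · P⁻¹, and e^{tJ} can be computed block-by-block.

A has Jordan form
J =
  [1, 1, 0]
  [0, 1, 0]
  [0, 0, 1]
(up to reordering of blocks).

Per-block formulas:
  For a 1×1 block at λ = 1: exp(t · [1]) = [e^(1t)].
  For a 2×2 Jordan block J_2(1): exp(t · J_2(1)) = e^(1t)·(I + t·N), where N is the 2×2 nilpotent shift.

After assembling e^{tJ} and conjugating by P, we get:

e^{tA} =
  [exp(t), 5*t*exp(t), -2*t*exp(t)]
  [0, exp(t), 0]
  [0, 0, exp(t)]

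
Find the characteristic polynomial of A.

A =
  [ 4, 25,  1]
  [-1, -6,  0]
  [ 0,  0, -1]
x^3 + 3*x^2 + 3*x + 1

Expanding det(x·I − A) (e.g. by cofactor expansion or by noting that A is similar to its Jordan form J, which has the same characteristic polynomial as A) gives
  χ_A(x) = x^3 + 3*x^2 + 3*x + 1
which factors as (x + 1)^3. The eigenvalues (with algebraic multiplicities) are λ = -1 with multiplicity 3.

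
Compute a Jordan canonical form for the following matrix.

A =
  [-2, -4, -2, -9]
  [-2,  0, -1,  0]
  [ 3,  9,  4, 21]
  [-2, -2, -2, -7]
J_1(-2) ⊕ J_2(-1) ⊕ J_1(-1)

The characteristic polynomial is
  det(x·I − A) = x^4 + 5*x^3 + 9*x^2 + 7*x + 2 = (x + 1)^3*(x + 2)

Eigenvalues and multiplicities (the geometric multiplicity of λ is n − rank(A − λI), which equals the number of Jordan blocks for λ):
  λ = -2: algebraic multiplicity = 1, geometric multiplicity = 1
  λ = -1: algebraic multiplicity = 3, geometric multiplicity = 2

Determining the block sizes for each eigenvalue:
  λ = -2: one block (gm = 1), so the single block has size am = 1 → block sizes [1]
  λ = -1: 2 blocks summing to 3 forces exactly one block of size 2 and the rest size 1 → block sizes [2, 1]

Assembling the blocks gives a Jordan form
J =
  [-2,  0,  0,  0]
  [ 0, -1,  1,  0]
  [ 0,  0, -1,  0]
  [ 0,  0,  0, -1]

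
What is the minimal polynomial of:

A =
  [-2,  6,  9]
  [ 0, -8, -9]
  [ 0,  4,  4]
x^2 + 4*x + 4

The characteristic polynomial is χ_A(x) = (x + 2)^3, so the eigenvalues are known. The minimal polynomial is
  m_A(x) = Π_λ (x − λ)^{k_λ}
where k_λ is the size of the *largest* Jordan block for λ (equivalently, the smallest k with (A − λI)^k v = 0 for every generalised eigenvector v of λ).

  λ = -2: largest Jordan block has size 2, contributing (x + 2)^2

So m_A(x) = (x + 2)^2 = x^2 + 4*x + 4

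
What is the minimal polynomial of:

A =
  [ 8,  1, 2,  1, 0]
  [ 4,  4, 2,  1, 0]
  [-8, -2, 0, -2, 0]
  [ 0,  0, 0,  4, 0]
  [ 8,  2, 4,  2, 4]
x^3 - 12*x^2 + 48*x - 64

The characteristic polynomial is χ_A(x) = (x - 4)^5, so the eigenvalues are known. The minimal polynomial is
  m_A(x) = Π_λ (x − λ)^{k_λ}
where k_λ is the size of the *largest* Jordan block for λ (equivalently, the smallest k with (A − λI)^k v = 0 for every generalised eigenvector v of λ).

  λ = 4: largest Jordan block has size 3, contributing (x − 4)^3

So m_A(x) = (x - 4)^3 = x^3 - 12*x^2 + 48*x - 64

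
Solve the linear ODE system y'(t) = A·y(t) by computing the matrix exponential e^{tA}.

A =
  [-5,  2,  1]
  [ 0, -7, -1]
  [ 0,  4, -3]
e^{tA} =
  [exp(-5*t), 2*t*exp(-5*t), t*exp(-5*t)]
  [0, -2*t*exp(-5*t) + exp(-5*t), -t*exp(-5*t)]
  [0, 4*t*exp(-5*t), 2*t*exp(-5*t) + exp(-5*t)]

Strategy: write A = P · J · P⁻¹ where J is a Jordan canonical form, so e^{tA} = P · e^{tJ} · P⁻¹, and e^{tJ} can be computed block-by-block.

A has Jordan form
J =
  [-5,  1,  0]
  [ 0, -5,  0]
  [ 0,  0, -5]
(up to reordering of blocks).

Per-block formulas:
  For a 2×2 Jordan block J_2(-5): exp(t · J_2(-5)) = e^(-5t)·(I + t·N), where N is the 2×2 nilpotent shift.
  For a 1×1 block at λ = -5: exp(t · [-5]) = [e^(-5t)].

After assembling e^{tJ} and conjugating by P, we get:

e^{tA} =
  [exp(-5*t), 2*t*exp(-5*t), t*exp(-5*t)]
  [0, -2*t*exp(-5*t) + exp(-5*t), -t*exp(-5*t)]
  [0, 4*t*exp(-5*t), 2*t*exp(-5*t) + exp(-5*t)]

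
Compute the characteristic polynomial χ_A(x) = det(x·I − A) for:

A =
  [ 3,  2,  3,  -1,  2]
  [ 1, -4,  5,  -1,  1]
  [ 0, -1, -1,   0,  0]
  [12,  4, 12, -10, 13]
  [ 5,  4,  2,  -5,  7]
x^5 + 5*x^4 - 5*x^3 - 45*x^2 + 108

Expanding det(x·I − A) (e.g. by cofactor expansion or by noting that A is similar to its Jordan form J, which has the same characteristic polynomial as A) gives
  χ_A(x) = x^5 + 5*x^4 - 5*x^3 - 45*x^2 + 108
which factors as (x - 2)^2*(x + 3)^3. The eigenvalues (with algebraic multiplicities) are λ = -3 with multiplicity 3, λ = 2 with multiplicity 2.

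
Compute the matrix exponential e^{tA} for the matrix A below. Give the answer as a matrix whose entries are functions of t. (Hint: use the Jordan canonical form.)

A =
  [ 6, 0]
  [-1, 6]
e^{tA} =
  [exp(6*t), 0]
  [-t*exp(6*t), exp(6*t)]

Strategy: write A = P · J · P⁻¹ where J is a Jordan canonical form, so e^{tA} = P · e^{tJ} · P⁻¹, and e^{tJ} can be computed block-by-block.

A has Jordan form
J =
  [6, 1]
  [0, 6]
(up to reordering of blocks).

Per-block formulas:
  For a 2×2 Jordan block J_2(6): exp(t · J_2(6)) = e^(6t)·(I + t·N), where N is the 2×2 nilpotent shift.

After assembling e^{tJ} and conjugating by P, we get:

e^{tA} =
  [exp(6*t), 0]
  [-t*exp(6*t), exp(6*t)]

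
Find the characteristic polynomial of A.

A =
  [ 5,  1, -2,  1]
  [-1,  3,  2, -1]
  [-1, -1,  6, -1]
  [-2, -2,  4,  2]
x^4 - 16*x^3 + 96*x^2 - 256*x + 256

Expanding det(x·I − A) (e.g. by cofactor expansion or by noting that A is similar to its Jordan form J, which has the same characteristic polynomial as A) gives
  χ_A(x) = x^4 - 16*x^3 + 96*x^2 - 256*x + 256
which factors as (x - 4)^4. The eigenvalues (with algebraic multiplicities) are λ = 4 with multiplicity 4.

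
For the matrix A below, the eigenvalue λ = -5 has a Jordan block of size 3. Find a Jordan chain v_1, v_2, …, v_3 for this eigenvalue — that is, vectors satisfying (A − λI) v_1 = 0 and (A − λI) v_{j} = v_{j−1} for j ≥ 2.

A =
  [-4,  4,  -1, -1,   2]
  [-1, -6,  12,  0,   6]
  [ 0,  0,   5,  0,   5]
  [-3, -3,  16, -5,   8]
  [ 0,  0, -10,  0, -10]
A Jordan chain for λ = -5 of length 3:
v_1 = (3, -3, 0, -9, 0)ᵀ
v_2 = (4, -1, 0, -3, 0)ᵀ
v_3 = (0, 1, 0, 0, 0)ᵀ

Let N = A − (-5)·I. We want v_3 with N^3 v_3 = 0 but N^2 v_3 ≠ 0; then v_{j-1} := N · v_j for j = 3, …, 2.

Pick v_3 = (0, 1, 0, 0, 0)ᵀ.
Then v_2 = N · v_3 = (4, -1, 0, -3, 0)ᵀ.
Then v_1 = N · v_2 = (3, -3, 0, -9, 0)ᵀ.

Sanity check: (A − (-5)·I) v_1 = (0, 0, 0, 0, 0)ᵀ = 0. ✓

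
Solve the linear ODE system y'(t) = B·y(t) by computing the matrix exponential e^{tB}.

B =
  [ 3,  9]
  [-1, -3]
e^{tB} =
  [3*t + 1, 9*t]
  [-t, 1 - 3*t]

Strategy: write B = P · J · P⁻¹ where J is a Jordan canonical form, so e^{tB} = P · e^{tJ} · P⁻¹, and e^{tJ} can be computed block-by-block.

B has Jordan form
J =
  [0, 1]
  [0, 0]
(up to reordering of blocks).

Per-block formulas:
  For a 2×2 Jordan block J_2(0): exp(t · J_2(0)) = e^(0t)·(I + t·N), where N is the 2×2 nilpotent shift.

After assembling e^{tJ} and conjugating by P, we get:

e^{tB} =
  [3*t + 1, 9*t]
  [-t, 1 - 3*t]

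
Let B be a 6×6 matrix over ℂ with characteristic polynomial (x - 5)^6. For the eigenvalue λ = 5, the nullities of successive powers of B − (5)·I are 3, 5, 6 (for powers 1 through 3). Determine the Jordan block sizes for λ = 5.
Block sizes for λ = 5: [3, 2, 1]

From the dimensions of kernels of powers, the number of Jordan blocks of size at least j is d_j − d_{j−1} where d_j = dim ker(N^j) (with d_0 = 0). Computing the differences gives [3, 2, 1].
The number of blocks of size exactly k is (#blocks of size ≥ k) − (#blocks of size ≥ k + 1), so the partition is: 1 block(s) of size 1, 1 block(s) of size 2, 1 block(s) of size 3.
In nonincreasing order the block sizes are [3, 2, 1].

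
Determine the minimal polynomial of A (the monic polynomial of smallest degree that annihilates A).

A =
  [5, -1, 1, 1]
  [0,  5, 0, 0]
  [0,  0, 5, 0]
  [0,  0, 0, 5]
x^2 - 10*x + 25

The characteristic polynomial is χ_A(x) = (x - 5)^4, so the eigenvalues are known. The minimal polynomial is
  m_A(x) = Π_λ (x − λ)^{k_λ}
where k_λ is the size of the *largest* Jordan block for λ (equivalently, the smallest k with (A − λI)^k v = 0 for every generalised eigenvector v of λ).

  λ = 5: largest Jordan block has size 2, contributing (x − 5)^2

So m_A(x) = (x - 5)^2 = x^2 - 10*x + 25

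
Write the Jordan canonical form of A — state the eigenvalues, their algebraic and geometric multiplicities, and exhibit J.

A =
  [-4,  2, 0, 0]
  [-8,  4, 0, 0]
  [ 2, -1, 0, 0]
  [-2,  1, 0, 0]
J_2(0) ⊕ J_1(0) ⊕ J_1(0)

The characteristic polynomial is
  det(x·I − A) = x^4

Eigenvalues and multiplicities (the geometric multiplicity of λ is n − rank(A − λI), which equals the number of Jordan blocks for λ):
  λ = 0: algebraic multiplicity = 4, geometric multiplicity = 3

Determining the block sizes for each eigenvalue:
  λ = 0: 3 blocks summing to 4 forces exactly one block of size 2 and the rest size 1 → block sizes [2, 1, 1]

Assembling the blocks gives a Jordan form
J =
  [0, 1, 0, 0]
  [0, 0, 0, 0]
  [0, 0, 0, 0]
  [0, 0, 0, 0]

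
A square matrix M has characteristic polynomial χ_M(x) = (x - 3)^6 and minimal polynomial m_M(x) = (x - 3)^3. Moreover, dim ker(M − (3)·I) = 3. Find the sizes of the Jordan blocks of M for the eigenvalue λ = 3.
Block sizes for λ = 3: [3, 2, 1]

Step 1 — from the characteristic polynomial, algebraic multiplicity of λ = 3 is 6. From dim ker(M − (3)·I) = 3, there are exactly 3 Jordan blocks for λ = 3.
Step 2 — from the minimal polynomial, the factor (x − 3)^3 tells us the largest block for λ = 3 has size 3.
Step 3 — with total size 6, 3 blocks, and largest block 3, the block sizes (in nonincreasing order) are [3, 2, 1].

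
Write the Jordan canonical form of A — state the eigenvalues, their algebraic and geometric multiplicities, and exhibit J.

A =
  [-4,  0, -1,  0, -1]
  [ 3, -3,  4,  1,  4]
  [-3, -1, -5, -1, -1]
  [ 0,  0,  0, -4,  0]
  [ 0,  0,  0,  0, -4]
J_3(-4) ⊕ J_1(-4) ⊕ J_1(-4)

The characteristic polynomial is
  det(x·I − A) = x^5 + 20*x^4 + 160*x^3 + 640*x^2 + 1280*x + 1024 = (x + 4)^5

Eigenvalues and multiplicities (the geometric multiplicity of λ is n − rank(A − λI), which equals the number of Jordan blocks for λ):
  λ = -4: algebraic multiplicity = 5, geometric multiplicity = 3

Determining the block sizes for each eigenvalue:
  λ = -4: with am = 5 and gm = 3, the partition is not yet determined (e.g. several partitions of 5 into 3 parts exist). Let N = A − (-4)·I. Computing rank(N^1) = 2, rank(N^2) = 1, rank(N^3) = 0; the number of blocks of size ≥ j is rank(N^{j−1}) − rank(N^j), giving [3, 1, 1]. So we have 1 block(s) of size 3, 2 block(s) of size 1 → block sizes [3, 1, 1]

Assembling the blocks gives a Jordan form
J =
  [-4,  1,  0,  0,  0]
  [ 0, -4,  1,  0,  0]
  [ 0,  0, -4,  0,  0]
  [ 0,  0,  0, -4,  0]
  [ 0,  0,  0,  0, -4]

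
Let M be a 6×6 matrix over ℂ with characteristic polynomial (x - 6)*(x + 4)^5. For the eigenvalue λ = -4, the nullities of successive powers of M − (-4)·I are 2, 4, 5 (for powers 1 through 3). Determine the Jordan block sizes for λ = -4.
Block sizes for λ = -4: [3, 2]

From the dimensions of kernels of powers, the number of Jordan blocks of size at least j is d_j − d_{j−1} where d_j = dim ker(N^j) (with d_0 = 0). Computing the differences gives [2, 2, 1].
The number of blocks of size exactly k is (#blocks of size ≥ k) − (#blocks of size ≥ k + 1), so the partition is: 1 block(s) of size 2, 1 block(s) of size 3.
In nonincreasing order the block sizes are [3, 2].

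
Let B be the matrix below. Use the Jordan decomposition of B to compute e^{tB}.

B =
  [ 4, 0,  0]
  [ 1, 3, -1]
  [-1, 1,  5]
e^{tB} =
  [exp(4*t), 0, 0]
  [t*exp(4*t), -t*exp(4*t) + exp(4*t), -t*exp(4*t)]
  [-t*exp(4*t), t*exp(4*t), t*exp(4*t) + exp(4*t)]

Strategy: write B = P · J · P⁻¹ where J is a Jordan canonical form, so e^{tB} = P · e^{tJ} · P⁻¹, and e^{tJ} can be computed block-by-block.

B has Jordan form
J =
  [4, 1, 0]
  [0, 4, 0]
  [0, 0, 4]
(up to reordering of blocks).

Per-block formulas:
  For a 2×2 Jordan block J_2(4): exp(t · J_2(4)) = e^(4t)·(I + t·N), where N is the 2×2 nilpotent shift.
  For a 1×1 block at λ = 4: exp(t · [4]) = [e^(4t)].

After assembling e^{tJ} and conjugating by P, we get:

e^{tB} =
  [exp(4*t), 0, 0]
  [t*exp(4*t), -t*exp(4*t) + exp(4*t), -t*exp(4*t)]
  [-t*exp(4*t), t*exp(4*t), t*exp(4*t) + exp(4*t)]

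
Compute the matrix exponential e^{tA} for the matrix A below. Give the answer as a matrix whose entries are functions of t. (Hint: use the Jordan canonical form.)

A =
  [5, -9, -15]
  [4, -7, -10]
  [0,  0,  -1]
e^{tA} =
  [6*t*exp(-t) + exp(-t), -9*t*exp(-t), -15*t*exp(-t)]
  [4*t*exp(-t), -6*t*exp(-t) + exp(-t), -10*t*exp(-t)]
  [0, 0, exp(-t)]

Strategy: write A = P · J · P⁻¹ where J is a Jordan canonical form, so e^{tA} = P · e^{tJ} · P⁻¹, and e^{tJ} can be computed block-by-block.

A has Jordan form
J =
  [-1,  1,  0]
  [ 0, -1,  0]
  [ 0,  0, -1]
(up to reordering of blocks).

Per-block formulas:
  For a 2×2 Jordan block J_2(-1): exp(t · J_2(-1)) = e^(-1t)·(I + t·N), where N is the 2×2 nilpotent shift.
  For a 1×1 block at λ = -1: exp(t · [-1]) = [e^(-1t)].

After assembling e^{tJ} and conjugating by P, we get:

e^{tA} =
  [6*t*exp(-t) + exp(-t), -9*t*exp(-t), -15*t*exp(-t)]
  [4*t*exp(-t), -6*t*exp(-t) + exp(-t), -10*t*exp(-t)]
  [0, 0, exp(-t)]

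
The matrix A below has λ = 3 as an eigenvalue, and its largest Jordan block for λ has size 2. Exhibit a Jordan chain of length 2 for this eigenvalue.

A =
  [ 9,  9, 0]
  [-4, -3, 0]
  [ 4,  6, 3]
A Jordan chain for λ = 3 of length 2:
v_1 = (6, -4, 4)ᵀ
v_2 = (1, 0, 0)ᵀ

Let N = A − (3)·I. We want v_2 with N^2 v_2 = 0 but N^1 v_2 ≠ 0; then v_{j-1} := N · v_j for j = 2, …, 2.

Pick v_2 = (1, 0, 0)ᵀ.
Then v_1 = N · v_2 = (6, -4, 4)ᵀ.

Sanity check: (A − (3)·I) v_1 = (0, 0, 0)ᵀ = 0. ✓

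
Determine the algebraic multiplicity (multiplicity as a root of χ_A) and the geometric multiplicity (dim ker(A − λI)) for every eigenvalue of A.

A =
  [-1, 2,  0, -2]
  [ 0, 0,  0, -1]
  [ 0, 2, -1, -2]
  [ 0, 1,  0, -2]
λ = -1: alg = 4, geom = 3

Step 1 — factor the characteristic polynomial to read off the algebraic multiplicities:
  χ_A(x) = (x + 1)^4

Step 2 — compute geometric multiplicities via the rank-nullity identity g(λ) = n − rank(A − λI):
  rank(A − (-1)·I) = 1, so dim ker(A − (-1)·I) = n − 1 = 3

Summary:
  λ = -1: algebraic multiplicity = 4, geometric multiplicity = 3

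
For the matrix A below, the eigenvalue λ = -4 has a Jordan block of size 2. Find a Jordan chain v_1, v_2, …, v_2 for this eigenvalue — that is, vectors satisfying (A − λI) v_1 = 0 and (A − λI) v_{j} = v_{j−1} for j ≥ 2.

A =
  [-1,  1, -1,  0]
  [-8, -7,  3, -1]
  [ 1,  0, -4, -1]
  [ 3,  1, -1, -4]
A Jordan chain for λ = -4 of length 2:
v_1 = (3, -8, 1, 3)ᵀ
v_2 = (1, 0, 0, 0)ᵀ

Let N = A − (-4)·I. We want v_2 with N^2 v_2 = 0 but N^1 v_2 ≠ 0; then v_{j-1} := N · v_j for j = 2, …, 2.

Pick v_2 = (1, 0, 0, 0)ᵀ.
Then v_1 = N · v_2 = (3, -8, 1, 3)ᵀ.

Sanity check: (A − (-4)·I) v_1 = (0, 0, 0, 0)ᵀ = 0. ✓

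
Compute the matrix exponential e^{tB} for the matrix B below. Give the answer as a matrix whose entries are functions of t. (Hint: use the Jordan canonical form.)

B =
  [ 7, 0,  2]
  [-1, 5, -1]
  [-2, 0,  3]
e^{tB} =
  [2*t*exp(5*t) + exp(5*t), 0, 2*t*exp(5*t)]
  [-t*exp(5*t), exp(5*t), -t*exp(5*t)]
  [-2*t*exp(5*t), 0, -2*t*exp(5*t) + exp(5*t)]

Strategy: write B = P · J · P⁻¹ where J is a Jordan canonical form, so e^{tB} = P · e^{tJ} · P⁻¹, and e^{tJ} can be computed block-by-block.

B has Jordan form
J =
  [5, 1, 0]
  [0, 5, 0]
  [0, 0, 5]
(up to reordering of blocks).

Per-block formulas:
  For a 2×2 Jordan block J_2(5): exp(t · J_2(5)) = e^(5t)·(I + t·N), where N is the 2×2 nilpotent shift.
  For a 1×1 block at λ = 5: exp(t · [5]) = [e^(5t)].

After assembling e^{tJ} and conjugating by P, we get:

e^{tB} =
  [2*t*exp(5*t) + exp(5*t), 0, 2*t*exp(5*t)]
  [-t*exp(5*t), exp(5*t), -t*exp(5*t)]
  [-2*t*exp(5*t), 0, -2*t*exp(5*t) + exp(5*t)]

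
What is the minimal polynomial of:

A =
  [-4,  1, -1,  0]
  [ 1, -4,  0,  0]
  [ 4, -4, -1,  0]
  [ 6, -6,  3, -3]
x^3 + 9*x^2 + 27*x + 27

The characteristic polynomial is χ_A(x) = (x + 3)^4, so the eigenvalues are known. The minimal polynomial is
  m_A(x) = Π_λ (x − λ)^{k_λ}
where k_λ is the size of the *largest* Jordan block for λ (equivalently, the smallest k with (A − λI)^k v = 0 for every generalised eigenvector v of λ).

  λ = -3: largest Jordan block has size 3, contributing (x + 3)^3

So m_A(x) = (x + 3)^3 = x^3 + 9*x^2 + 27*x + 27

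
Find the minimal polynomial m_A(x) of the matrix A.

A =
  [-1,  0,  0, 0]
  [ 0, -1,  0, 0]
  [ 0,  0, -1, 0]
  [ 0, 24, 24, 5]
x^2 - 4*x - 5

The characteristic polynomial is χ_A(x) = (x - 5)*(x + 1)^3, so the eigenvalues are known. The minimal polynomial is
  m_A(x) = Π_λ (x − λ)^{k_λ}
where k_λ is the size of the *largest* Jordan block for λ (equivalently, the smallest k with (A − λI)^k v = 0 for every generalised eigenvector v of λ).

  λ = -1: largest Jordan block has size 1, contributing (x + 1)
  λ = 5: largest Jordan block has size 1, contributing (x − 5)

So m_A(x) = (x - 5)*(x + 1) = x^2 - 4*x - 5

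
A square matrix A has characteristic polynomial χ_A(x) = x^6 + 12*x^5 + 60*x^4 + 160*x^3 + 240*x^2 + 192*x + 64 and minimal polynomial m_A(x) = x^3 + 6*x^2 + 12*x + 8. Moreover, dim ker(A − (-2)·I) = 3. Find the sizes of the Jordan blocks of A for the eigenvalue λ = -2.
Block sizes for λ = -2: [3, 2, 1]

Step 1 — from the characteristic polynomial, algebraic multiplicity of λ = -2 is 6. From dim ker(A − (-2)·I) = 3, there are exactly 3 Jordan blocks for λ = -2.
Step 2 — from the minimal polynomial, the factor (x + 2)^3 tells us the largest block for λ = -2 has size 3.
Step 3 — with total size 6, 3 blocks, and largest block 3, the block sizes (in nonincreasing order) are [3, 2, 1].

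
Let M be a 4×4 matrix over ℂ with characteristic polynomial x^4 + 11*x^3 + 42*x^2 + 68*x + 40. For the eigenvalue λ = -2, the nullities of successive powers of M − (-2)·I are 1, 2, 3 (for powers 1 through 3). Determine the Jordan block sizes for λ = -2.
Block sizes for λ = -2: [3]

From the dimensions of kernels of powers, the number of Jordan blocks of size at least j is d_j − d_{j−1} where d_j = dim ker(N^j) (with d_0 = 0). Computing the differences gives [1, 1, 1].
The number of blocks of size exactly k is (#blocks of size ≥ k) − (#blocks of size ≥ k + 1), so the partition is: 1 block(s) of size 3.
In nonincreasing order the block sizes are [3].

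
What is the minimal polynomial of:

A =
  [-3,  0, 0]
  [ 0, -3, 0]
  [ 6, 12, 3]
x^2 - 9

The characteristic polynomial is χ_A(x) = (x - 3)*(x + 3)^2, so the eigenvalues are known. The minimal polynomial is
  m_A(x) = Π_λ (x − λ)^{k_λ}
where k_λ is the size of the *largest* Jordan block for λ (equivalently, the smallest k with (A − λI)^k v = 0 for every generalised eigenvector v of λ).

  λ = -3: largest Jordan block has size 1, contributing (x + 3)
  λ = 3: largest Jordan block has size 1, contributing (x − 3)

So m_A(x) = (x - 3)*(x + 3) = x^2 - 9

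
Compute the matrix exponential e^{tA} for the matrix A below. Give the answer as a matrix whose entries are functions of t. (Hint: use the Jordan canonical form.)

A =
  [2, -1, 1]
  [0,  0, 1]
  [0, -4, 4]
e^{tA} =
  [exp(2*t), -t^2*exp(2*t) - t*exp(2*t), t^2*exp(2*t)/2 + t*exp(2*t)]
  [0, -2*t*exp(2*t) + exp(2*t), t*exp(2*t)]
  [0, -4*t*exp(2*t), 2*t*exp(2*t) + exp(2*t)]

Strategy: write A = P · J · P⁻¹ where J is a Jordan canonical form, so e^{tA} = P · e^{tJ} · P⁻¹, and e^{tJ} can be computed block-by-block.

A has Jordan form
J =
  [2, 1, 0]
  [0, 2, 1]
  [0, 0, 2]
(up to reordering of blocks).

Per-block formulas:
  For a 3×3 Jordan block J_3(2): exp(t · J_3(2)) = e^(2t)·(I + t·N + (t^2/2)·N^2), where N is the 3×3 nilpotent shift.

After assembling e^{tJ} and conjugating by P, we get:

e^{tA} =
  [exp(2*t), -t^2*exp(2*t) - t*exp(2*t), t^2*exp(2*t)/2 + t*exp(2*t)]
  [0, -2*t*exp(2*t) + exp(2*t), t*exp(2*t)]
  [0, -4*t*exp(2*t), 2*t*exp(2*t) + exp(2*t)]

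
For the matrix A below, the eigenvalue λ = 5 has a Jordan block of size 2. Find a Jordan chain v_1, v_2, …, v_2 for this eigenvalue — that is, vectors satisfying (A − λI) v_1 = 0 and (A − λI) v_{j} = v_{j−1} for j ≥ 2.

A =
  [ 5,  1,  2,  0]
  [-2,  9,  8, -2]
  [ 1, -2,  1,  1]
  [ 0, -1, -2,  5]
A Jordan chain for λ = 5 of length 2:
v_1 = (0, -2, 1, 0)ᵀ
v_2 = (1, 0, 0, 0)ᵀ

Let N = A − (5)·I. We want v_2 with N^2 v_2 = 0 but N^1 v_2 ≠ 0; then v_{j-1} := N · v_j for j = 2, …, 2.

Pick v_2 = (1, 0, 0, 0)ᵀ.
Then v_1 = N · v_2 = (0, -2, 1, 0)ᵀ.

Sanity check: (A − (5)·I) v_1 = (0, 0, 0, 0)ᵀ = 0. ✓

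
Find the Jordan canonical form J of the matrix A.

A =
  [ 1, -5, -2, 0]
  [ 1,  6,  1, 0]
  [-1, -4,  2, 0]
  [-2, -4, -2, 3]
J_3(3) ⊕ J_1(3)

The characteristic polynomial is
  det(x·I − A) = x^4 - 12*x^3 + 54*x^2 - 108*x + 81 = (x - 3)^4

Eigenvalues and multiplicities (the geometric multiplicity of λ is n − rank(A − λI), which equals the number of Jordan blocks for λ):
  λ = 3: algebraic multiplicity = 4, geometric multiplicity = 2

Determining the block sizes for each eigenvalue:
  λ = 3: with am = 4 and gm = 2, the partition is not yet determined (e.g. several partitions of 4 into 2 parts exist). Let N = A − (3)·I. Computing rank(N^1) = 2, rank(N^2) = 1, rank(N^3) = 0; the number of blocks of size ≥ j is rank(N^{j−1}) − rank(N^j), giving [2, 1, 1]. So we have 1 block(s) of size 3, 1 block(s) of size 1 → block sizes [3, 1]

Assembling the blocks gives a Jordan form
J =
  [3, 1, 0, 0]
  [0, 3, 1, 0]
  [0, 0, 3, 0]
  [0, 0, 0, 3]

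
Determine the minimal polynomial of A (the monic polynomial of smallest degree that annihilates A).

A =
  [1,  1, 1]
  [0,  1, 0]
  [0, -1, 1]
x^3 - 3*x^2 + 3*x - 1

The characteristic polynomial is χ_A(x) = (x - 1)^3, so the eigenvalues are known. The minimal polynomial is
  m_A(x) = Π_λ (x − λ)^{k_λ}
where k_λ is the size of the *largest* Jordan block for λ (equivalently, the smallest k with (A − λI)^k v = 0 for every generalised eigenvector v of λ).

  λ = 1: largest Jordan block has size 3, contributing (x − 1)^3

So m_A(x) = (x - 1)^3 = x^3 - 3*x^2 + 3*x - 1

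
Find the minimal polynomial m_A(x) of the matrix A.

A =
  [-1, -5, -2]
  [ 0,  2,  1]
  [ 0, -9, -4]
x^3 + 3*x^2 + 3*x + 1

The characteristic polynomial is χ_A(x) = (x + 1)^3, so the eigenvalues are known. The minimal polynomial is
  m_A(x) = Π_λ (x − λ)^{k_λ}
where k_λ is the size of the *largest* Jordan block for λ (equivalently, the smallest k with (A − λI)^k v = 0 for every generalised eigenvector v of λ).

  λ = -1: largest Jordan block has size 3, contributing (x + 1)^3

So m_A(x) = (x + 1)^3 = x^3 + 3*x^2 + 3*x + 1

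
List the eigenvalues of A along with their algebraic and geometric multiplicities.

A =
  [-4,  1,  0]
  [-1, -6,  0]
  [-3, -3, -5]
λ = -5: alg = 3, geom = 2

Step 1 — factor the characteristic polynomial to read off the algebraic multiplicities:
  χ_A(x) = (x + 5)^3

Step 2 — compute geometric multiplicities via the rank-nullity identity g(λ) = n − rank(A − λI):
  rank(A − (-5)·I) = 1, so dim ker(A − (-5)·I) = n − 1 = 2

Summary:
  λ = -5: algebraic multiplicity = 3, geometric multiplicity = 2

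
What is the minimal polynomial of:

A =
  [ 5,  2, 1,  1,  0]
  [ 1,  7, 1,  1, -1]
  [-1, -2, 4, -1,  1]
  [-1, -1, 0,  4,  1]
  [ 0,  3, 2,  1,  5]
x^3 - 15*x^2 + 75*x - 125

The characteristic polynomial is χ_A(x) = (x - 5)^5, so the eigenvalues are known. The minimal polynomial is
  m_A(x) = Π_λ (x − λ)^{k_λ}
where k_λ is the size of the *largest* Jordan block for λ (equivalently, the smallest k with (A − λI)^k v = 0 for every generalised eigenvector v of λ).

  λ = 5: largest Jordan block has size 3, contributing (x − 5)^3

So m_A(x) = (x - 5)^3 = x^3 - 15*x^2 + 75*x - 125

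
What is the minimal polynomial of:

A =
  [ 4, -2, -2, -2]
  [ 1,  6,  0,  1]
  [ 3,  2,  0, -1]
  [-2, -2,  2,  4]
x^3 - 10*x^2 + 32*x - 32

The characteristic polynomial is χ_A(x) = (x - 4)^3*(x - 2), so the eigenvalues are known. The minimal polynomial is
  m_A(x) = Π_λ (x − λ)^{k_λ}
where k_λ is the size of the *largest* Jordan block for λ (equivalently, the smallest k with (A − λI)^k v = 0 for every generalised eigenvector v of λ).

  λ = 2: largest Jordan block has size 1, contributing (x − 2)
  λ = 4: largest Jordan block has size 2, contributing (x − 4)^2

So m_A(x) = (x - 4)^2*(x - 2) = x^3 - 10*x^2 + 32*x - 32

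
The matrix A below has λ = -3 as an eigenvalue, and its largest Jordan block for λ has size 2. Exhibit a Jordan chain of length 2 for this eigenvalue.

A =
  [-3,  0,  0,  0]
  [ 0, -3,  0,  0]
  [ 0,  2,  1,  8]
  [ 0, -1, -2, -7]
A Jordan chain for λ = -3 of length 2:
v_1 = (0, 0, 2, -1)ᵀ
v_2 = (0, 1, 0, 0)ᵀ

Let N = A − (-3)·I. We want v_2 with N^2 v_2 = 0 but N^1 v_2 ≠ 0; then v_{j-1} := N · v_j for j = 2, …, 2.

Pick v_2 = (0, 1, 0, 0)ᵀ.
Then v_1 = N · v_2 = (0, 0, 2, -1)ᵀ.

Sanity check: (A − (-3)·I) v_1 = (0, 0, 0, 0)ᵀ = 0. ✓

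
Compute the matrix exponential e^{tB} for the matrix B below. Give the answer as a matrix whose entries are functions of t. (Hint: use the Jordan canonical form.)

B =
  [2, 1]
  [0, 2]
e^{tB} =
  [exp(2*t), t*exp(2*t)]
  [0, exp(2*t)]

Strategy: write B = P · J · P⁻¹ where J is a Jordan canonical form, so e^{tB} = P · e^{tJ} · P⁻¹, and e^{tJ} can be computed block-by-block.

B has Jordan form
J =
  [2, 1]
  [0, 2]
(up to reordering of blocks).

Per-block formulas:
  For a 2×2 Jordan block J_2(2): exp(t · J_2(2)) = e^(2t)·(I + t·N), where N is the 2×2 nilpotent shift.

After assembling e^{tJ} and conjugating by P, we get:

e^{tB} =
  [exp(2*t), t*exp(2*t)]
  [0, exp(2*t)]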